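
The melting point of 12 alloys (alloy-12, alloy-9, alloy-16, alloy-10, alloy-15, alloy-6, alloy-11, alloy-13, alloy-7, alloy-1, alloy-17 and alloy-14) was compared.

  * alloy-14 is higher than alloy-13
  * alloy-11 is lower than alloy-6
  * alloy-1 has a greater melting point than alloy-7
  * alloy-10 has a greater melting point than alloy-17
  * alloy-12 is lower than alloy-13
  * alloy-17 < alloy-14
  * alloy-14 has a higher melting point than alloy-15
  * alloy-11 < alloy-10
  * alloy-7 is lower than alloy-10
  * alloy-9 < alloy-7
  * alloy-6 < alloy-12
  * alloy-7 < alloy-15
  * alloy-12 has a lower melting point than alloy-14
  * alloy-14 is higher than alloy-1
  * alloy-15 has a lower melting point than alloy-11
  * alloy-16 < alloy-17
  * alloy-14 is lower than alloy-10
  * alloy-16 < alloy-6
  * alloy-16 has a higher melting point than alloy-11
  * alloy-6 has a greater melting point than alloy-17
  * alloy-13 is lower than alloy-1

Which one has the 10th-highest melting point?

Chaining the given pairs: alloy-9 < alloy-7 < alloy-15 < alloy-11 < alloy-16 < alloy-17 < alloy-6 < alloy-12 < alloy-13 < alloy-1 < alloy-14 < alloy-10.
The 10th largest is alloy-15.

alloy-15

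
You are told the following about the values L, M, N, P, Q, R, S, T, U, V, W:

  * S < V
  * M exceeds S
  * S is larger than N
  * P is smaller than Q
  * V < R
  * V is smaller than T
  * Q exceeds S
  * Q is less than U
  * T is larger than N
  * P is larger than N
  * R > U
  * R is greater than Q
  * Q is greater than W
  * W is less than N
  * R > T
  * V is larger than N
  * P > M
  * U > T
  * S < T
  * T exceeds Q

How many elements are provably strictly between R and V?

Chaining upward from V reaches: T, U.
Chaining downward from R reaches: W, N, S, M, P, Q, T, U.
Strictly between V and R are those in both lists: T, U — 2 elements.

2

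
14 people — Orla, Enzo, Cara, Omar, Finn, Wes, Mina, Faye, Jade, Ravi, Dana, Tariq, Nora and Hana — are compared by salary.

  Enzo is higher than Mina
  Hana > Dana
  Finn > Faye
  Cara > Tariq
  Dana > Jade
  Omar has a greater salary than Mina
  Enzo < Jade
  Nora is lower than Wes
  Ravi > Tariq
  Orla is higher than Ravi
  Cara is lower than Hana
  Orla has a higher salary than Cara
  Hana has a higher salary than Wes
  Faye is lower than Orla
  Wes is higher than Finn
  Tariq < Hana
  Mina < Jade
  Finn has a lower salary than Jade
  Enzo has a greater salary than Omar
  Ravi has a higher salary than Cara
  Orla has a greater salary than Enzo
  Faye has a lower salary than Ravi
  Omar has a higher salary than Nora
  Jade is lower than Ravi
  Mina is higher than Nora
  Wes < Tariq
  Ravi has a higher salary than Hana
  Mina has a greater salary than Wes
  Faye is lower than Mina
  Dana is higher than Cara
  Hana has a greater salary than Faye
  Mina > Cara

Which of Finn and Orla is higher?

Orla

Link the given pairs in sequence: Finn < Wes; Wes < Tariq; Tariq < Cara; Cara < Mina; Mina < Omar; Omar < Enzo; Enzo < Jade; Jade < Dana; Dana < Hana; Hana < Ravi; Ravi < Orla.
Chaining these gives Finn < Wes < Tariq < Cara < Mina < Omar < Enzo < Jade < Dana < Hana < Ravi < Orla.
So Finn < Orla; Orla is the higher of the two.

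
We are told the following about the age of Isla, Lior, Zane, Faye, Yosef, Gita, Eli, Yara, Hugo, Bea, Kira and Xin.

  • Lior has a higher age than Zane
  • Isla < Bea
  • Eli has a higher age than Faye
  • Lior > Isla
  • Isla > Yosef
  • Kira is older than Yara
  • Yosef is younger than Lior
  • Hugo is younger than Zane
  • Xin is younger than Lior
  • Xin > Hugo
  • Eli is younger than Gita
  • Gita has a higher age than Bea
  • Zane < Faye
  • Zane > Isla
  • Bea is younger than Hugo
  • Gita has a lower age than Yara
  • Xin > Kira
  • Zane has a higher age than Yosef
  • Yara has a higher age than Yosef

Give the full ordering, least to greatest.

Yosef < Isla < Bea < Hugo < Zane < Faye < Eli < Gita < Yara < Kira < Xin < Lior

Nothing is placed below Yosef, so it is least; from there Yosef < Isla; Isla < Bea; Bea < Hugo; Hugo < Zane; Zane < Faye; Faye < Eli; Eli < Gita; Gita < Yara; Yara < Kira; Kira < Xin; Xin < Lior, each given directly.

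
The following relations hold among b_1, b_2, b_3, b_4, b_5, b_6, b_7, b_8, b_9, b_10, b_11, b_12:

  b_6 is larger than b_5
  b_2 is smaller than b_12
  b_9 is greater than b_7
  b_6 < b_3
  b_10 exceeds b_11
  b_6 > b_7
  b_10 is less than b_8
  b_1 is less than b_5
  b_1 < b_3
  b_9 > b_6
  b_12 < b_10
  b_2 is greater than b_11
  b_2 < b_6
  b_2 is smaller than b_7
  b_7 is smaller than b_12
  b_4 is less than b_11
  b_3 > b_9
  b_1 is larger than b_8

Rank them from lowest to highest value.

Each adjacent pair is fixed by a given relation: b_4 < b_11; b_11 < b_2; b_2 < b_7; b_7 < b_12; b_12 < b_10; b_10 < b_8; b_8 < b_1; b_1 < b_5; b_5 < b_6; b_6 < b_9; b_9 < b_3. Chaining them end to end gives the full order.

b_4 < b_11 < b_2 < b_7 < b_12 < b_10 < b_8 < b_1 < b_5 < b_6 < b_9 < b_3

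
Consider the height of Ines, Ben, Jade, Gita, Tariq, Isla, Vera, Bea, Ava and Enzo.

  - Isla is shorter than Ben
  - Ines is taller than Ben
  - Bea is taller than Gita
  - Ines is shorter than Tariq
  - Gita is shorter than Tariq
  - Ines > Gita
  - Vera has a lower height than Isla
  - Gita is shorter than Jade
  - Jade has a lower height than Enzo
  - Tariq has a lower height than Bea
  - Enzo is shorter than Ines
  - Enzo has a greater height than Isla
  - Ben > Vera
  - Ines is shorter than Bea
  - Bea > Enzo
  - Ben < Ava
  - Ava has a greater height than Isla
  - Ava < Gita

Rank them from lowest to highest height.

Each adjacent pair is fixed by a given relation: Vera < Isla; Isla < Ben; Ben < Ava; Ava < Gita; Gita < Jade; Jade < Enzo; Enzo < Ines; Ines < Tariq; Tariq < Bea. Chaining them end to end gives the full order.

Vera < Isla < Ben < Ava < Gita < Jade < Enzo < Ines < Tariq < Bea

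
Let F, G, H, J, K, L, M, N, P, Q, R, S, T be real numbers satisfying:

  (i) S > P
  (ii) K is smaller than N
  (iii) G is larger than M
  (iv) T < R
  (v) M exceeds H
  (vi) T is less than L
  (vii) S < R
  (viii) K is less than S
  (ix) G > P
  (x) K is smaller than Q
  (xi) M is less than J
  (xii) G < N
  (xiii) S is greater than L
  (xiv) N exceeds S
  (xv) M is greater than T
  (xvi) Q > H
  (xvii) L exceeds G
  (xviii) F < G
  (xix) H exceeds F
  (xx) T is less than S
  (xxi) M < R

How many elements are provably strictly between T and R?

4

Chaining upward from T reaches: M, G, L, S, J, N.
Chaining downward from R reaches: K, F, P, H, M, G, L, S.
Strictly between T and R are those in both lists: M, G, L, S — 4 elements.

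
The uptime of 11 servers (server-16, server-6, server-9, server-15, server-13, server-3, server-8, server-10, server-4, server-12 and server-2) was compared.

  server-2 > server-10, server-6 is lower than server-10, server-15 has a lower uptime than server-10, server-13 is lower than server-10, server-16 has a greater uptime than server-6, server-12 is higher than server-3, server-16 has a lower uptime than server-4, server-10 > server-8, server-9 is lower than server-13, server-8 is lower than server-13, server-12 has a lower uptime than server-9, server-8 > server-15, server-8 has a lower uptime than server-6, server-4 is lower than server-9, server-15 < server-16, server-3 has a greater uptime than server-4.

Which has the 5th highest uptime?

Chaining the given pairs: server-15 < server-8 < server-6 < server-16 < server-4 < server-3 < server-12 < server-9 < server-13 < server-10 < server-2.
The 5th largest is server-12.

server-12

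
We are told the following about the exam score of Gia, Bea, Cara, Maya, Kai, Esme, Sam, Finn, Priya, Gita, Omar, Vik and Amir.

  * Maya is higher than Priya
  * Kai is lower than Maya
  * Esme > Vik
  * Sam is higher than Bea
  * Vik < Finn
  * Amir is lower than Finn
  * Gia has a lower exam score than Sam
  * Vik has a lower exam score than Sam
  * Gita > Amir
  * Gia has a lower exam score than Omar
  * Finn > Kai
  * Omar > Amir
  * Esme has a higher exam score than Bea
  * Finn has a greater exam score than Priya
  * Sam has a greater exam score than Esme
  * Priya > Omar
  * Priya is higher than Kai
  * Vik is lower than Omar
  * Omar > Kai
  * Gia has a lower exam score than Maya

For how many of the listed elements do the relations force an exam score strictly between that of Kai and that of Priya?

1

Chaining upward from Kai reaches: Omar, Finn, Maya.
Chaining downward from Priya reaches: Amir, Vik, Gia, Omar.
Strictly between Kai and Priya are those in both lists: Omar — 1 element.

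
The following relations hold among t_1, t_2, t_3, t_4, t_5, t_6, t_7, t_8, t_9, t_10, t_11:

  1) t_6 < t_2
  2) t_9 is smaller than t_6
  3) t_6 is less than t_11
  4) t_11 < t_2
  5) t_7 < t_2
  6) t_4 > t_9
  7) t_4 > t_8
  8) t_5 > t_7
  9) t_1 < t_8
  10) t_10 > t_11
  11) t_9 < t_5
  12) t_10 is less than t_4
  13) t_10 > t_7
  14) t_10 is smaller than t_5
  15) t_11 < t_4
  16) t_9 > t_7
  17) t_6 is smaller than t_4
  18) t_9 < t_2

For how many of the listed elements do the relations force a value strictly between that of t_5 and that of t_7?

The relations place t_7 below t_5. An element lies strictly between them when it is forced above t_7 and also forced below t_5.
Above t_7: {t_9, t_6, t_11, t_10, t_2, t_4}. Below t_5: {t_9, t_6, t_11, t_10}.
Intersection: {t_9, t_6, t_11, t_10} — 4.

4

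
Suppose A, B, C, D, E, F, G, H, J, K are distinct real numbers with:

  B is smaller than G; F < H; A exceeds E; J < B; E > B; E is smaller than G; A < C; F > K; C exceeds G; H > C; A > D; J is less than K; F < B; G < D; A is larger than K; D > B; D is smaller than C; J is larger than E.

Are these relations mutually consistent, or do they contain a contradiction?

inconsistent

We have E < J stated directly, yet also J < K < F < B < E by chaining the others — so J < E. Contradiction.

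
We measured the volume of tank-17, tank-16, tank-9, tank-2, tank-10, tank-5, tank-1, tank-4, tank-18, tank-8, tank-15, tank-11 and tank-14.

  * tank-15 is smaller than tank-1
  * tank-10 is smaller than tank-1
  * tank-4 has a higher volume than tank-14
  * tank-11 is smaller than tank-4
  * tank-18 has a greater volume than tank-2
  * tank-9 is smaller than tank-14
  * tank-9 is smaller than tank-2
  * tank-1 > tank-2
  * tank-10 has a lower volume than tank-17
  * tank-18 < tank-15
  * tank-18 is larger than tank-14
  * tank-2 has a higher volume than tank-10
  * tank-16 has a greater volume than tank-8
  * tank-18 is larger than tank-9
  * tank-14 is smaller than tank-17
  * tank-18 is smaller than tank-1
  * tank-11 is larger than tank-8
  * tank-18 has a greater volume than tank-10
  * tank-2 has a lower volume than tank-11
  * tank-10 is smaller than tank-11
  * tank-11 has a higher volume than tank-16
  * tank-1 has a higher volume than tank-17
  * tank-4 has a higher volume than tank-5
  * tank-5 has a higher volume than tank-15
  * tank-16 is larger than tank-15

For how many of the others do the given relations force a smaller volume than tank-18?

Directly below tank-18: tank-10, tank-9, tank-14, tank-2.
Nothing else is reachable below tank-18; 4 in all.

4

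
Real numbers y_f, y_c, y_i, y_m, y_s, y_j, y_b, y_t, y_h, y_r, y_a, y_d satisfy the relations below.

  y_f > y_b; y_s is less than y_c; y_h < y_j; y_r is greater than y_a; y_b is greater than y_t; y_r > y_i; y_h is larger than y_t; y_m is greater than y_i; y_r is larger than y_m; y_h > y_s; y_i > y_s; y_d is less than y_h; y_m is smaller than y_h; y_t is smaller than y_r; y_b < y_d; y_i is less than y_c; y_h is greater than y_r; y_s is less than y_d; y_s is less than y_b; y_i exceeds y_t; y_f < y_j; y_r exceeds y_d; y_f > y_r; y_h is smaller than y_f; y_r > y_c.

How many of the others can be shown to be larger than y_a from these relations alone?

From y_a the given relations immediately reach y_r.
From those, y_h, y_f — 3 in total.
From those, y_j — 4 in total.
No other element is forced above y_a by the given relations, so the count is 4.

4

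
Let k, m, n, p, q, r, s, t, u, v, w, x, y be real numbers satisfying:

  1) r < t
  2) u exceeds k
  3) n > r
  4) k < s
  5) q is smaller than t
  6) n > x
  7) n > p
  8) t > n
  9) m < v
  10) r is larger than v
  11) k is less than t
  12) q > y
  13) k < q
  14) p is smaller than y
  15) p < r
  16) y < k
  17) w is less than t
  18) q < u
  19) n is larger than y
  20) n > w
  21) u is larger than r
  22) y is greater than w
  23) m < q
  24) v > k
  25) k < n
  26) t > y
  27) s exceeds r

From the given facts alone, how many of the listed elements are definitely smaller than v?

5

The elements the relations force below v are w, p, y, m, k — no chain reaches any other.
That is 5.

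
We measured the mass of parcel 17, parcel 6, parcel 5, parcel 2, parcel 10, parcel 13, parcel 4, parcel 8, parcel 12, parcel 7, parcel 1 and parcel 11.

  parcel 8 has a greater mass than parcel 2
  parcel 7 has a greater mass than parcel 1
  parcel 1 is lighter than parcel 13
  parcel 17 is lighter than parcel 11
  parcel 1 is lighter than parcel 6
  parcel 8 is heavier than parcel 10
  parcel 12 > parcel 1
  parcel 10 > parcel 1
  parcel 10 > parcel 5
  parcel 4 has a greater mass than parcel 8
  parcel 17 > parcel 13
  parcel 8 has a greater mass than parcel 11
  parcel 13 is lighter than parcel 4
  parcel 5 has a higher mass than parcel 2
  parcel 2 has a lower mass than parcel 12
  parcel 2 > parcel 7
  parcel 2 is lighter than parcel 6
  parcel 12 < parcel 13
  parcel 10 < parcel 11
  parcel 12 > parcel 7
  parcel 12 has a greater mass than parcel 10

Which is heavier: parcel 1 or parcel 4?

Chaining the given relations: parcel 1 < parcel 7 < parcel 2 < parcel 5 < parcel 10 < parcel 12 < parcel 13 < parcel 17 < parcel 11 < parcel 8 < parcel 4.
So parcel 1 < parcel 4; parcel 4 is the heavier of the two.

parcel 4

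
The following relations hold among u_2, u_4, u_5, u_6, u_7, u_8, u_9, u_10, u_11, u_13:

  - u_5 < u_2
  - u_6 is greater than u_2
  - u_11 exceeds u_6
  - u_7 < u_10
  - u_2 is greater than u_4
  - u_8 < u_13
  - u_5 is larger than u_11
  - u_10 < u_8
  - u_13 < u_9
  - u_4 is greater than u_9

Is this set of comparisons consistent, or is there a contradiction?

inconsistent

We have u_5 < u_2 stated directly, yet also u_2 < u_6 < u_11 < u_5 by chaining the others — so u_2 < u_5. Contradiction.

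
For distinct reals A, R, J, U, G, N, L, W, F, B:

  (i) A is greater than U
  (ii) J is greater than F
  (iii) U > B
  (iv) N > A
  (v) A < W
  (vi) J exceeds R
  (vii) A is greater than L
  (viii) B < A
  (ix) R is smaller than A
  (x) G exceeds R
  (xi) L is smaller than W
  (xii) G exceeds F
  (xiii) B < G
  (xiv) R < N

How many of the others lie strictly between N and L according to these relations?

1

Chaining upward from L reaches: A, W.
Chaining downward from N reaches: B, U, R, A.
Strictly between L and N are those in both lists: A — 1 element.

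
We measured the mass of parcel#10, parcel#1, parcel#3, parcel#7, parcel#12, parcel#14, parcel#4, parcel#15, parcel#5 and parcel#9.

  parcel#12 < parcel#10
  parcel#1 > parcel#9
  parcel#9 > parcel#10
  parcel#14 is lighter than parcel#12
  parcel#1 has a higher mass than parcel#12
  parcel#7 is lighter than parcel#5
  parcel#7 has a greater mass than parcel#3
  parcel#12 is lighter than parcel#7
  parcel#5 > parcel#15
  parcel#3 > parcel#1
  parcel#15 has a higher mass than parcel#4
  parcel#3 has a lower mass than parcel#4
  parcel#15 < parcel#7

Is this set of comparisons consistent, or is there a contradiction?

consistent

The single ordering parcel#14 < parcel#12 < parcel#10 < parcel#9 < parcel#1 < parcel#3 < parcel#4 < parcel#15 < parcel#7 < parcel#5 satisfies every listed relation, so no contradiction arises.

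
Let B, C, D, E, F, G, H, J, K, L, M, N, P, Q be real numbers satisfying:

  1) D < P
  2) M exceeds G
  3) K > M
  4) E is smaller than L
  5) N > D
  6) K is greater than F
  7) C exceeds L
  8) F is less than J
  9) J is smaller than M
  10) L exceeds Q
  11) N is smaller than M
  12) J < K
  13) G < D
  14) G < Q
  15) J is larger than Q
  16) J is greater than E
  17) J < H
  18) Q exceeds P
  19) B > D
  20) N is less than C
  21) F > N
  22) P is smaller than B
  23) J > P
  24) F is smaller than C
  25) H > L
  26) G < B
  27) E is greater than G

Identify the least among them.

G

Chaining upward from G: directly above it, D, E, Q, B, M; then N, P, L, J, K; then F, H, C.
That covers every other element, and nothing is given below G, so G is the least.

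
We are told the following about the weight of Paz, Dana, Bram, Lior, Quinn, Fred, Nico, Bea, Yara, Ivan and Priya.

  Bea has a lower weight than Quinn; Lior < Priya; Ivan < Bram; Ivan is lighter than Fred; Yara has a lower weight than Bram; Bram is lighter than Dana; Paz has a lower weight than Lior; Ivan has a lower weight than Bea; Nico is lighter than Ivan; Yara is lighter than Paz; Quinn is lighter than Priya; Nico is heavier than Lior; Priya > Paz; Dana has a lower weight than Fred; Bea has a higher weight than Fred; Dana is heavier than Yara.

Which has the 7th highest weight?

The consecutive relations fix a unique order: Yara < Paz < Lior < Nico < Ivan < Bram < Dana < Fred < Bea < Quinn < Priya.
Counting 7 from the largest end gives Ivan.

Ivan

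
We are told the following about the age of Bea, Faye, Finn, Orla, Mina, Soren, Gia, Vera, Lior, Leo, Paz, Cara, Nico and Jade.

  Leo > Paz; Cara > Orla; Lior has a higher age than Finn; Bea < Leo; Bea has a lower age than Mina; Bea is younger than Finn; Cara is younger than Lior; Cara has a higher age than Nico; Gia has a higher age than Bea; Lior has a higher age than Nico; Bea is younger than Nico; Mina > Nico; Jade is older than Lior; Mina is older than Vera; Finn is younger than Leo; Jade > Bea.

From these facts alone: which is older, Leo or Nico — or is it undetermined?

Following every chain through Nico: above Nico we get Cara, Lior, Jade, Mina; below Nico we get Bea.
Leo is not reached, and no chain runs the other way from Leo to Nico.
So the given relations leave the order of Nico and Leo undetermined.

undetermined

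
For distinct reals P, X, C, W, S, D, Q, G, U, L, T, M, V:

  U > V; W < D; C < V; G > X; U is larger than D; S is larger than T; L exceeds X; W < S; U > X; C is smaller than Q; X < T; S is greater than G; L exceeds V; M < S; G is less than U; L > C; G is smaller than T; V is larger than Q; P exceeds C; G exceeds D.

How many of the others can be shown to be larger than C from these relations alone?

Directly above C: Q, P, V, L.
One step further: U (5 so far).
No other element is forced above C by the given relations, so the count is 5.

5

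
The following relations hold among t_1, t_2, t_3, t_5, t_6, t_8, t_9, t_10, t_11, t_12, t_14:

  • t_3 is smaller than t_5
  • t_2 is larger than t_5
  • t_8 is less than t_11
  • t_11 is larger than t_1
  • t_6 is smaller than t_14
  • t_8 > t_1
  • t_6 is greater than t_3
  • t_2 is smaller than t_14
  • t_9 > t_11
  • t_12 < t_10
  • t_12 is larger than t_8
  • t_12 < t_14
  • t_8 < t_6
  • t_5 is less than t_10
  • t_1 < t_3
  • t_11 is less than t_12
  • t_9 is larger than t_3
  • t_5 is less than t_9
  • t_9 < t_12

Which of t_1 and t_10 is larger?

t_1 < t_3 and t_3 < t_5 give t_1 < t_5.
With t_5 < t_9: t_1 < t_3 < t_5 < t_9.
With t_9 < t_12: t_1 < t_3 < t_5 < t_9 < t_12.
Then t_12 < t_10 extends the chain to t_10.
So t_1 < t_10; t_10 is the larger of the two.

t_10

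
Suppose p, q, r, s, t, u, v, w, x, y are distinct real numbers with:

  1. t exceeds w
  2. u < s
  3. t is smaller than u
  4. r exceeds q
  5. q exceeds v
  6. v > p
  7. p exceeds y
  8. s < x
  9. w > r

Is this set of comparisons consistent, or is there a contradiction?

The single ordering y < p < v < q < r < w < t < u < s < x satisfies every listed relation, so no contradiction arises.

consistent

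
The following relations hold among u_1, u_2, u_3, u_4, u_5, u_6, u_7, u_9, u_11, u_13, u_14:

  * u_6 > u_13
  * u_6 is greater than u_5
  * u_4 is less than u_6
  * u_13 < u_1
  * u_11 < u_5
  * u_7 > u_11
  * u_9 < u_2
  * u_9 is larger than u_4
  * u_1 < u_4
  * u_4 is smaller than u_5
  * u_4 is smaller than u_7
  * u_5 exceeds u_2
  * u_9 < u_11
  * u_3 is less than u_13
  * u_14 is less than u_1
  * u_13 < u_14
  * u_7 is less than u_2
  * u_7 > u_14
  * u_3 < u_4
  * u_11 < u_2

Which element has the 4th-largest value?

Piecing the relations together gives one ordering: u_3 < u_13 < u_14 < u_1 < u_4 < u_9 < u_11 < u_7 < u_2 < u_5 < u_6.
Counting 4 from the largest end gives u_7.

u_7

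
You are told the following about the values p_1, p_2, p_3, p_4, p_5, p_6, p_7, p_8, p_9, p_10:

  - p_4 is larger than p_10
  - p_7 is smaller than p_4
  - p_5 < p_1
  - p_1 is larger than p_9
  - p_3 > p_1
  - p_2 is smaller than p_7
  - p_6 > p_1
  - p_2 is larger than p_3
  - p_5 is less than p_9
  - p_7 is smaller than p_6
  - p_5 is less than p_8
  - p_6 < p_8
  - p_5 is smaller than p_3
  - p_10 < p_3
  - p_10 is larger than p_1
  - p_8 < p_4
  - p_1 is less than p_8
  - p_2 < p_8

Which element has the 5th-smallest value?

Piecing the relations together gives one ordering: p_5 < p_9 < p_1 < p_10 < p_3 < p_2 < p_7 < p_6 < p_8 < p_4.
The 5th smallest is p_3.

p_3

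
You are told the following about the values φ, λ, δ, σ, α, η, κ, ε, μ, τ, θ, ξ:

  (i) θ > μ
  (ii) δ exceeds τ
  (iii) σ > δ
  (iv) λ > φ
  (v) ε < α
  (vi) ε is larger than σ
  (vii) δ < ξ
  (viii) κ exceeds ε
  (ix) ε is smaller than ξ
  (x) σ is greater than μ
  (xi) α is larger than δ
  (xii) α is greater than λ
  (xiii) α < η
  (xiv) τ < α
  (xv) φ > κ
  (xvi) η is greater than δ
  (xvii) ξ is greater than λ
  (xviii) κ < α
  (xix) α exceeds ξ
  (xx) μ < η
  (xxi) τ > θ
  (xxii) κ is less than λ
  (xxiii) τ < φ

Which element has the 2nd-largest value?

Piecing the relations together gives one ordering: μ < θ < τ < δ < σ < ε < κ < φ < λ < ξ < α < η.
The 2nd largest is α.

α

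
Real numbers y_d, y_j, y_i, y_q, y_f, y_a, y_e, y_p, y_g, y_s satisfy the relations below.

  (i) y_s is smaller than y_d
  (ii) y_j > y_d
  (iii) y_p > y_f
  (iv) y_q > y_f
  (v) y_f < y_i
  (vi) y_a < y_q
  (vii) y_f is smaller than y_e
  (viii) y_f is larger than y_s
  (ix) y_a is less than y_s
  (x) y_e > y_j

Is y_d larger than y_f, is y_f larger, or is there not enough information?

Following every chain through y_f: above y_f we get y_p, y_i, y_e, y_q; below y_f we get y_a, y_s.
y_d is not reached, and no chain runs the other way from y_d to y_f.
So the given relations leave the order of y_f and y_d undetermined.

undetermined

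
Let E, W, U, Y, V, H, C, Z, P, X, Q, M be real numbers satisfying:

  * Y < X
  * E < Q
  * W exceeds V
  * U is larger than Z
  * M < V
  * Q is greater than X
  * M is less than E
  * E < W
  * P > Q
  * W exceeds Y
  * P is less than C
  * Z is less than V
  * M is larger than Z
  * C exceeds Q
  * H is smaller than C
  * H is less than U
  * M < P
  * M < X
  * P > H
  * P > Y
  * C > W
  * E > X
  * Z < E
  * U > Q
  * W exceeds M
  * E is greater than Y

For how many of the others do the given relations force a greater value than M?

8

From M the given relations immediately reach X, E, V, W, P.
From those, Q, C — 7 in total.
From those, U — 8 in total.
Nothing else is reachable above M; 8 in all.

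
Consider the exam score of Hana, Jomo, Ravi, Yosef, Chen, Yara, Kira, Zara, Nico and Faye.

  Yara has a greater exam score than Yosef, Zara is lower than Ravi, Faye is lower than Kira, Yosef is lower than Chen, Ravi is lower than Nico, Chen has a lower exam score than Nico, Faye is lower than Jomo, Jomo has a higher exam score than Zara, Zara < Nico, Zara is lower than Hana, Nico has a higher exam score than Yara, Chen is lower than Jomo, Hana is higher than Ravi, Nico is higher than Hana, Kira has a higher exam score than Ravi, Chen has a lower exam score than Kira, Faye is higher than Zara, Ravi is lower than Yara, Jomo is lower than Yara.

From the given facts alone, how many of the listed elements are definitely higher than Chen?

The elements the relations force above Chen are Jomo, Yara, Nico, Kira — no chain reaches any other.
That is 4.

4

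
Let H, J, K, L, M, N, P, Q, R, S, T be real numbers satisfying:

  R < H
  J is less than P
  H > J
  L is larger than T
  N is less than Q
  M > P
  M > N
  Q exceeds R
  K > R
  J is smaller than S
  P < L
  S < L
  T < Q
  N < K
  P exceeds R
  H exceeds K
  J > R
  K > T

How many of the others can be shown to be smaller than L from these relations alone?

5

Directly below L: T, P, S.
One step further: R, J (5 so far).
No other element is forced below L by the given relations, so the count is 5.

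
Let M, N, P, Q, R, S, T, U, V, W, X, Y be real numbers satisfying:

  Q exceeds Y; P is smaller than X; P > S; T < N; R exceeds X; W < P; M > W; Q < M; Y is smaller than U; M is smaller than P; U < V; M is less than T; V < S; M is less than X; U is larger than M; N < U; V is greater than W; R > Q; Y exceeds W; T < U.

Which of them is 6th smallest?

N

Piecing the relations together gives one ordering: W < Y < Q < M < T < N < U < V < S < P < X < R.
The 6th smallest is N.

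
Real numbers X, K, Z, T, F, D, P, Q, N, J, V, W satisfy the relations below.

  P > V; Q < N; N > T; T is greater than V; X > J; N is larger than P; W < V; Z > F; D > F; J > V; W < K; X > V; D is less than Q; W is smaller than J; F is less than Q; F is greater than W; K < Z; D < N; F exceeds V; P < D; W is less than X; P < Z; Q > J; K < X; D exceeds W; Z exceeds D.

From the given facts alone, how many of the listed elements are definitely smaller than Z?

From Z the given relations immediately reach F, P, K, D.
From those, W, V — 6 in total.
Nothing else is reachable below Z; 6 in all.

6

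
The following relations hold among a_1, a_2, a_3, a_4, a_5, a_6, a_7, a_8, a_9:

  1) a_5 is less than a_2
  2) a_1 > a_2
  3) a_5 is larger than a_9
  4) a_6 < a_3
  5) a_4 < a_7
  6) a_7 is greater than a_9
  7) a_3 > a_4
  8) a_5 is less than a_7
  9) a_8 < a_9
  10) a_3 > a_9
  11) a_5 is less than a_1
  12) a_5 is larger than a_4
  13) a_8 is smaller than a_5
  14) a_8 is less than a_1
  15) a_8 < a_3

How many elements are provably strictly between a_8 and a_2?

2

The relations place a_8 below a_2. An element lies strictly between them when it is forced above a_8 and also forced below a_2.
Above a_8: {a_9, a_3, a_5, a_1, a_7}. Below a_2: {a_9, a_4, a_5}.
Intersection: {a_9, a_5} — 2.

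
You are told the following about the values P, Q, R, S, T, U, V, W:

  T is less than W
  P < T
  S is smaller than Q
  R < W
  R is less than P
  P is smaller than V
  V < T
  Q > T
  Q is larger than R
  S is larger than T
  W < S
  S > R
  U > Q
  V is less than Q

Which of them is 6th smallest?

S

Piecing the relations together gives one ordering: R < P < V < T < W < S < Q < U.
Counting 6 from the smallest end gives S.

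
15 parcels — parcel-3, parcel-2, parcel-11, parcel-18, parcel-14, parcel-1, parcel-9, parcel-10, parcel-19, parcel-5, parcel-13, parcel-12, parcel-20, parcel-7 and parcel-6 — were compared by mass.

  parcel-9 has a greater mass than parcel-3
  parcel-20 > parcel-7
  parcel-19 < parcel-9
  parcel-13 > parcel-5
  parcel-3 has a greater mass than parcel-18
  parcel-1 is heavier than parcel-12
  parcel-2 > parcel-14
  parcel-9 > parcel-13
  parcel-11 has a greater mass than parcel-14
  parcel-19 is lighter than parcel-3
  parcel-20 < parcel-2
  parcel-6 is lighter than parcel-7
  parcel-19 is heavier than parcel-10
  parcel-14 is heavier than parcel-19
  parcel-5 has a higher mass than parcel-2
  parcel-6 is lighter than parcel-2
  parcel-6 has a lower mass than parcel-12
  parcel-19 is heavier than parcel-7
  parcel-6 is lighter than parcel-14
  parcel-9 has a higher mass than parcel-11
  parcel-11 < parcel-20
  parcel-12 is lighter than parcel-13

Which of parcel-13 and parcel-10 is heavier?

Chaining the given relations: parcel-10 < parcel-19 < parcel-14 < parcel-11 < parcel-20 < parcel-2 < parcel-5 < parcel-13.
So parcel-10 < parcel-13; parcel-13 is the heavier of the two.

parcel-13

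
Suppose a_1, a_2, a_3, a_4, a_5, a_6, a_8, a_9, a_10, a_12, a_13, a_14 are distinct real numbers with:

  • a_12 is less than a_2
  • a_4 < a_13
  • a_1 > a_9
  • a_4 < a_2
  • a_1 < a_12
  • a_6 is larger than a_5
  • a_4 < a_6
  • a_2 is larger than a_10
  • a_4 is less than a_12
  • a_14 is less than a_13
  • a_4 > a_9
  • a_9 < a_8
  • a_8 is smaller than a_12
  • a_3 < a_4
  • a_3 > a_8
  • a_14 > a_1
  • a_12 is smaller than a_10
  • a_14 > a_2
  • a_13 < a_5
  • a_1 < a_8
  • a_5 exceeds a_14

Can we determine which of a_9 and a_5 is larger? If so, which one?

a_5

Chaining the given relations: a_9 < a_1 < a_8 < a_3 < a_4 < a_12 < a_10 < a_2 < a_14 < a_13 < a_5.
So a_5 is larger.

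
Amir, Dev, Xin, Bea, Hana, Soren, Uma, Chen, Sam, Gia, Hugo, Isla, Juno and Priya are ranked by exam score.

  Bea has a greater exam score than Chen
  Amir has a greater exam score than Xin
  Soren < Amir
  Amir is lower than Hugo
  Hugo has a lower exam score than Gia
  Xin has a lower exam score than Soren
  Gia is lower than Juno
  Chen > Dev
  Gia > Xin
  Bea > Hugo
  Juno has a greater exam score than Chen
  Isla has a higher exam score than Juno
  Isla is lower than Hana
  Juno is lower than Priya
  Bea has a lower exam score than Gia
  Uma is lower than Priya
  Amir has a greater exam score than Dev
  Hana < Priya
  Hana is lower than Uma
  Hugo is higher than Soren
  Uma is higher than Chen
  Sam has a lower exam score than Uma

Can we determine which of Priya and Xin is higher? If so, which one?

Xin < Soren and Soren < Amir give Xin < Amir.
Then Amir < Hugo extends the chain to Hugo.
With Hugo < Bea: Xin < Soren < Amir < Hugo < Bea.
Then Bea < Gia extends the chain to Gia.
With Gia < Juno: Xin < Soren < Amir < Hugo < Bea < Gia < Juno.
With Juno < Isla: Xin < Soren < Amir < Hugo < Bea < Gia < Juno < Isla.
Then Isla < Hana extends the chain to Hana.
Then Hana < Uma extends the chain to Uma.
With Uma < Priya: Xin < Soren < Amir < Hugo < Bea < Gia < Juno < Isla < Hana < Uma < Priya.
So Priya is higher.

Priya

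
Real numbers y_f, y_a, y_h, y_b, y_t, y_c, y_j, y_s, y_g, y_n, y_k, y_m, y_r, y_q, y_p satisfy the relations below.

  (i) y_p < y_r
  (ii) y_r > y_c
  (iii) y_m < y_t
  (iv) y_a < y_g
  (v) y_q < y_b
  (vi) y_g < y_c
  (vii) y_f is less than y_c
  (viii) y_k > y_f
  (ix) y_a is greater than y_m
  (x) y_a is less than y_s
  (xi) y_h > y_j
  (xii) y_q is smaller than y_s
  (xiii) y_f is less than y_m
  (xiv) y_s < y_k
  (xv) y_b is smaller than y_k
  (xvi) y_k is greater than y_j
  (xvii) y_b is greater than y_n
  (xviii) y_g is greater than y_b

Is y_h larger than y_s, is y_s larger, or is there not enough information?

Following every chain through y_s: above y_s we get y_k; below y_s we get y_q, y_f, y_m, y_a.
y_h is not reached, and no chain runs the other way from y_h to y_s.
So the given relations leave the order of y_s and y_h undetermined.

undetermined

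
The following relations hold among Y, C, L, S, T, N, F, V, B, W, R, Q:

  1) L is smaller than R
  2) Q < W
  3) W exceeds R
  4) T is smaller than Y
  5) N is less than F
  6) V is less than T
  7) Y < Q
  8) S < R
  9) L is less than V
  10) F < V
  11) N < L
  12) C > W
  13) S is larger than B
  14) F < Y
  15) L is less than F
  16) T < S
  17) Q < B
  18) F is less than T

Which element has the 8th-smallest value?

Chaining the given pairs: N < L < F < V < T < Y < Q < B < S < R < W < C.
The 8th smallest is B.

B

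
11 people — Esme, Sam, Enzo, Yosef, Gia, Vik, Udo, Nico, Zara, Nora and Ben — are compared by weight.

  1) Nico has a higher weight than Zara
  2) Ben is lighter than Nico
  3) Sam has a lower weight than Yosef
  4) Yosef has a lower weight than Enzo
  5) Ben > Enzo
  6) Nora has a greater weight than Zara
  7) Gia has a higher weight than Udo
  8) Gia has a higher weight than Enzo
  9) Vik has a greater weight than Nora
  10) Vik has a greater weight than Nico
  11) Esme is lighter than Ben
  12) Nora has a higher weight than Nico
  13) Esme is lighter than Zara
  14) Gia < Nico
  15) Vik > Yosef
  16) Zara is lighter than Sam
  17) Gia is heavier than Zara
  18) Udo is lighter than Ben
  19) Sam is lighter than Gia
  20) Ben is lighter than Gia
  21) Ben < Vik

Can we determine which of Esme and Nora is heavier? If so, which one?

Esme < Zara and Zara < Sam give Esme < Sam.
Then Sam < Yosef extends the chain to Yosef.
Then Yosef < Enzo extends the chain to Enzo.
With Enzo < Ben: Esme < Zara < Sam < Yosef < Enzo < Ben.
Then Ben < Gia extends the chain to Gia.
Then Gia < Nico extends the chain to Nico.
Then Nico < Nora extends the chain to Nora.
So Nora is heavier.

Nora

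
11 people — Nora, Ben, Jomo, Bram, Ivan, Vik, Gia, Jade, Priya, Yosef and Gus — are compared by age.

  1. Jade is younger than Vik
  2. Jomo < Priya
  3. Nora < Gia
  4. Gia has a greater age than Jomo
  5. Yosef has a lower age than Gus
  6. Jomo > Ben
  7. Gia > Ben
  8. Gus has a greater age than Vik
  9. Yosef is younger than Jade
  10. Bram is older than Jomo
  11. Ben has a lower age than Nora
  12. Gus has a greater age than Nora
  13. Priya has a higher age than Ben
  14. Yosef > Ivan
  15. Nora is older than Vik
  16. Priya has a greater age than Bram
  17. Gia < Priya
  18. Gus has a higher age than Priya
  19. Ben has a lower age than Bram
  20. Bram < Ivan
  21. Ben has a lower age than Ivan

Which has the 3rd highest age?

Gia

Piecing the relations together gives one ordering: Ben < Jomo < Bram < Ivan < Yosef < Jade < Vik < Nora < Gia < Priya < Gus.
The 3rd largest is Gia.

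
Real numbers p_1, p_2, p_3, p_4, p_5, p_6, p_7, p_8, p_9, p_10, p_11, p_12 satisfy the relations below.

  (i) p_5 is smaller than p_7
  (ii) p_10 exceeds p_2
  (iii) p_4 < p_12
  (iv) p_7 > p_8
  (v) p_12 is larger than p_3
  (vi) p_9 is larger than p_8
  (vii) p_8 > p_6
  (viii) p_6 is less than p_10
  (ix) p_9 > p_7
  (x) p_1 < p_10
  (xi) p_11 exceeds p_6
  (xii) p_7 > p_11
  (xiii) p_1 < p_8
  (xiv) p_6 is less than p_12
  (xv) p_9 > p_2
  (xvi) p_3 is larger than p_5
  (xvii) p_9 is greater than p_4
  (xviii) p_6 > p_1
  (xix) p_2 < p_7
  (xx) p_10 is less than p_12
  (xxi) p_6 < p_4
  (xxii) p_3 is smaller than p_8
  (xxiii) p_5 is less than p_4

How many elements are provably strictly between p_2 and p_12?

The relations place p_2 below p_12. An element lies strictly between them when it is forced above p_2 and also forced below p_12.
Above p_2: {p_10, p_7, p_9}. Below p_12: {p_1, p_6, p_5, p_3, p_4, p_10}.
Intersection: {p_10} — 1.

1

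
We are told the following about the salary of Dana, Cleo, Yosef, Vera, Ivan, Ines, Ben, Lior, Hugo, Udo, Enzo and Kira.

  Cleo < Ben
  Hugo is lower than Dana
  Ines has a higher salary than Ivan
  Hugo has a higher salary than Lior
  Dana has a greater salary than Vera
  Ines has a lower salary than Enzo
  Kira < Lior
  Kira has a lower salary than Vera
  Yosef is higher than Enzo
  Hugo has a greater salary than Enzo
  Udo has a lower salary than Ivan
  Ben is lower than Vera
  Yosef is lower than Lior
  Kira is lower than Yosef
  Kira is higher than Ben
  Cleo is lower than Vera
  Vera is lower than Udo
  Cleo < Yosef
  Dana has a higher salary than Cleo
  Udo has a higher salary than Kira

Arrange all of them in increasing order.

The consecutive links are each given: Cleo < Ben; Ben < Kira; Kira < Vera; Vera < Udo; Udo < Ivan; Ivan < Ines; Ines < Enzo; Enzo < Yosef; Yosef < Lior; Lior < Hugo; Hugo < Dana.

Cleo < Ben < Kira < Vera < Udo < Ivan < Ines < Enzo < Yosef < Lior < Hugo < Dana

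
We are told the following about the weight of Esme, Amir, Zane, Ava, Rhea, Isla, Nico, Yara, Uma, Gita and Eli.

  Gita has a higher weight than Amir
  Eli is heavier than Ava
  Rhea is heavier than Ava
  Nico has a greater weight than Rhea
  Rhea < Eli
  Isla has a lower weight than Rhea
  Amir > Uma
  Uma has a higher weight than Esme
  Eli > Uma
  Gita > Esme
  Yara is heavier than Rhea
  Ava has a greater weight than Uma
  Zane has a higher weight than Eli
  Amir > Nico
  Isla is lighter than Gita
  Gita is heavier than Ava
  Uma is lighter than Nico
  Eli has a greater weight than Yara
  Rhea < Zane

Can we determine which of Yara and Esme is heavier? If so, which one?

Esme < Uma < Ava < Rhea < Yara, by transitivity through Uma, Ava, Rhea.
So Yara is heavier.

Yara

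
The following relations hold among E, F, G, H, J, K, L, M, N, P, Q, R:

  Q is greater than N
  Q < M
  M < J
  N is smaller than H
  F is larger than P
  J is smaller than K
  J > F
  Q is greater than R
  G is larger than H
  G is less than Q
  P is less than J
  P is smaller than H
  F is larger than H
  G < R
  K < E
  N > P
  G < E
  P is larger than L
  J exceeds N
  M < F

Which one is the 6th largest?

The consecutive relations fix a unique order: L < P < N < H < G < R < Q < M < F < J < K < E.
The 6th largest is Q.

Q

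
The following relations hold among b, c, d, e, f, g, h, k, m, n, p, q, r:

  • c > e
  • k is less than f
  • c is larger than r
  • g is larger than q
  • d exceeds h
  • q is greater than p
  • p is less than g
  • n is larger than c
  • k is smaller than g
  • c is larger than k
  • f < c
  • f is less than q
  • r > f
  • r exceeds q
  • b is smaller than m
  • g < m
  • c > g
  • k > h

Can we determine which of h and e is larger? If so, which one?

undetermined

Following every chain through h: above h we get k, f, d, q, g, m, r, c, n.
e is not reached, and no chain runs the other way from e to h.
So the given relations leave the order of h and e undetermined.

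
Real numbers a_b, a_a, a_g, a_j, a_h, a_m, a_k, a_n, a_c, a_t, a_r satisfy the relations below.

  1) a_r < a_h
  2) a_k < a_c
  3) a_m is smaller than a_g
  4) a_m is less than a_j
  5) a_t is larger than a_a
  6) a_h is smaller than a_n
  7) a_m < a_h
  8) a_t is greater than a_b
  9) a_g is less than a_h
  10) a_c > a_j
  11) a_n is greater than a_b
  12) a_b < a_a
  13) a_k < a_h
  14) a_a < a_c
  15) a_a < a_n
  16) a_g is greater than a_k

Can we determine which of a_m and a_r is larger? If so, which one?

Following every chain through a_m: above a_m we get a_g, a_j, a_h, a_n, a_c.
a_r is not reached, and no chain runs the other way from a_r to a_m.
So the given relations leave the order of a_m and a_r undetermined.

undetermined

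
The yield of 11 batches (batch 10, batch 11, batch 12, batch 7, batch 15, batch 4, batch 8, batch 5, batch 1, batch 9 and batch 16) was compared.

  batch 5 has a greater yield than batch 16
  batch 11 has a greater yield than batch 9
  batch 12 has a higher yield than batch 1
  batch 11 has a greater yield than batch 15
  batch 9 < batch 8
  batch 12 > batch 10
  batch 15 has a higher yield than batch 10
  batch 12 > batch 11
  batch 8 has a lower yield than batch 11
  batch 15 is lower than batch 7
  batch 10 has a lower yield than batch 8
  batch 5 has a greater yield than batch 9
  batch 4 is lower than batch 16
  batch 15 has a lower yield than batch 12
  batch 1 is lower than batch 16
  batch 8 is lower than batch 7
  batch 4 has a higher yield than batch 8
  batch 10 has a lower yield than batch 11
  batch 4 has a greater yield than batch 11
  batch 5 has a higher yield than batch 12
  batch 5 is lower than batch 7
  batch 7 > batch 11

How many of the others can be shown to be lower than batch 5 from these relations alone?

9

From batch 5 the given relations immediately reach batch 9, batch 12, batch 16.
From those, batch 10, batch 15, batch 11, batch 4, batch 1 — 8 in total.
From those, batch 8 — 9 in total.
No other element is forced below batch 5 by the given relations, so the count is 9.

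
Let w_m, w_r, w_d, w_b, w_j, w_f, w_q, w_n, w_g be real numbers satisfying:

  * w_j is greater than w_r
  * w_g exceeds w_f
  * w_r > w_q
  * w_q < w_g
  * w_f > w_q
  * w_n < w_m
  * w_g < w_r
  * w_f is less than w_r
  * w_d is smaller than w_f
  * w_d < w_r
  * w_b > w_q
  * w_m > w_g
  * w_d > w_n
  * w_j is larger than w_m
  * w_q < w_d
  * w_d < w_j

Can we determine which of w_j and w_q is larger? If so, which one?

w_j

The relevant relations are w_q < w_d; w_d < w_f; w_f < w_g; w_g < w_m; w_m < w_j.
Together: w_q < w_d < w_f < w_g < w_m < w_j.
So w_j is larger.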